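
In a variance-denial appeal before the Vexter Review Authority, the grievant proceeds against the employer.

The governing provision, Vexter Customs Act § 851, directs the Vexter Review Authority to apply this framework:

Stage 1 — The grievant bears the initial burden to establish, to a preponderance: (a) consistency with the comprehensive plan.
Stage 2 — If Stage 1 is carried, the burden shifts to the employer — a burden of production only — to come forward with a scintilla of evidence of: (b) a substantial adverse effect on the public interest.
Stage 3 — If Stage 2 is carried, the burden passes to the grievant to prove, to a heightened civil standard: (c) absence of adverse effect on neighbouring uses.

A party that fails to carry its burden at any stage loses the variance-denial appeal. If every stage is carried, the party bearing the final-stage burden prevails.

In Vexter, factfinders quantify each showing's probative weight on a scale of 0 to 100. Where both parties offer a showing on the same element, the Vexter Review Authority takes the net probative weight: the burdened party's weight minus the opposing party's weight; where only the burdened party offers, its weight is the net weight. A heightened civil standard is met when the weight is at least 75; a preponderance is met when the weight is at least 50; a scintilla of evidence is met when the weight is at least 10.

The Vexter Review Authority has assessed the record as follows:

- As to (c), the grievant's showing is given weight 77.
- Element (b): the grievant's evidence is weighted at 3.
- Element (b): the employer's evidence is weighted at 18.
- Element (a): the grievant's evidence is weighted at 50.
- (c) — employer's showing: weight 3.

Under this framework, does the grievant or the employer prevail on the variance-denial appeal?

employer

Stage 1 (grievant, a preponderance, weight is at least 50): (a) 50 ≥ 50 — meets.
  Stage 1 is satisfied; the onus moves to the employer.
Stage 2 (employer, a scintilla of evidence, weight is at least 10): (b) net 18−3=15 ≥ 10 — meets.
  Stage 2 is satisfied; the onus moves to the grievant.
Stage 3 (grievant, a heightened civil standard, weight is at least 75): (c) net 77−3=74 < 75 — fails.
  Not every element is met, so the grievant fails to carry Stage 3.
So the employer prevails.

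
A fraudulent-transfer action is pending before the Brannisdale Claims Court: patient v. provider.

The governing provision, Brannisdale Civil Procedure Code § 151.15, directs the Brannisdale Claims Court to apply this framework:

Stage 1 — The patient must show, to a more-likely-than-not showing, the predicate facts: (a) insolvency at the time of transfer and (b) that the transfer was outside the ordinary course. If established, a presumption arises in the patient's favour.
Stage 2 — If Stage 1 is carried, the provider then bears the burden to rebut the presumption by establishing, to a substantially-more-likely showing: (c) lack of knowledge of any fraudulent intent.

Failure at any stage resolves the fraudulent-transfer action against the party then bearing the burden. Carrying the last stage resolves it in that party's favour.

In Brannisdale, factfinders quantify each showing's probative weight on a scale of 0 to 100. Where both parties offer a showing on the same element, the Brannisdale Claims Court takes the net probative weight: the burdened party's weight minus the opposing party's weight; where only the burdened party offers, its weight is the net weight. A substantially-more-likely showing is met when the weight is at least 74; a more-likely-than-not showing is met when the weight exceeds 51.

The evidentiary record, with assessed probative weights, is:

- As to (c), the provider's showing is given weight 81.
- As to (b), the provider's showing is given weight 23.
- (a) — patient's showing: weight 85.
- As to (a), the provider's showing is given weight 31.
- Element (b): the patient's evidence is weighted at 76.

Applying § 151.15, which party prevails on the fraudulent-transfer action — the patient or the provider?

Stage 1 (patient, a more-likely-than-not showing, weight exceeds 51): (a) net 85−31=54 > 51 — meets; (b) net 76−23=53 > 51 — meets.
  Stage 1 is satisfied; the onus moves to the provider.
Stage 2 (provider, a substantially-more-likely showing, weight is at least 74): (c) 81 ≥ 74 — meets.
  The provider carries the last stage.
With every stage satisfied, the provider prevails.

provider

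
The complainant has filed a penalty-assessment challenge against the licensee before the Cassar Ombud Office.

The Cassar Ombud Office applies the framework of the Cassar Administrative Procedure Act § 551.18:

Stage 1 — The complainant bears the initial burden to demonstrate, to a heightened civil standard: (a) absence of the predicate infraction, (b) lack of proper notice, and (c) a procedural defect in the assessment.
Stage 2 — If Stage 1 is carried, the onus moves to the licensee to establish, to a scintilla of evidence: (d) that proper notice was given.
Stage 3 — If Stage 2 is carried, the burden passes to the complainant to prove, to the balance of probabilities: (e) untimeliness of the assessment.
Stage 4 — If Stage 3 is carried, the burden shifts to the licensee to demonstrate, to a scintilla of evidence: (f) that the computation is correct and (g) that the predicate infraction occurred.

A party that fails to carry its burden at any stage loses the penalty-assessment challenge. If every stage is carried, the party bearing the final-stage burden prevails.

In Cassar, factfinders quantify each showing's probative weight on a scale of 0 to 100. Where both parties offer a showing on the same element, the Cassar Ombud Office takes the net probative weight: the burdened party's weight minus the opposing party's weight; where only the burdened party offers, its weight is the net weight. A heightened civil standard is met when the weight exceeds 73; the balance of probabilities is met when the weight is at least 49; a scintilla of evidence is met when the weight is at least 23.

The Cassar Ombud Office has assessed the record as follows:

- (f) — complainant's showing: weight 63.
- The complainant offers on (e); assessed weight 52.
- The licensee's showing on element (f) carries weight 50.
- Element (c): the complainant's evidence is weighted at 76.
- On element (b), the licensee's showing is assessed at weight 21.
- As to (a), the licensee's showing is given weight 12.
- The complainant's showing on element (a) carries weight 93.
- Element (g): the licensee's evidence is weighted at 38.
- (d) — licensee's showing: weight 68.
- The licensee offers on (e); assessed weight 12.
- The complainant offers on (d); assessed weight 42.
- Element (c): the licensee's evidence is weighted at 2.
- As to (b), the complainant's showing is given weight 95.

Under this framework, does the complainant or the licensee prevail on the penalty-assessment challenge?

licensee

Stage 1 (complainant, a heightened civil standard, weight exceeds 73): (a) net 93−12=81 > 73 — meets; (b) net 95−21=74 > 73 — meets; (c) net 76−2=74 > 73 — meets.
  Stage 1 is satisfied; the onus moves to the licensee.
Stage 2 (licensee, a scintilla of evidence, weight is at least 23): (d) net 68−42=26 ≥ 23 — meets.
  Stage 2 carried; the burden shifts to the complainant.
Stage 3 (complainant, the balance of probabilities, weight is at least 49): (e) net 52−12=40 < 49 — fails.
  Stage 3 not carried; the complainant fails its burden.
The licensee prevails.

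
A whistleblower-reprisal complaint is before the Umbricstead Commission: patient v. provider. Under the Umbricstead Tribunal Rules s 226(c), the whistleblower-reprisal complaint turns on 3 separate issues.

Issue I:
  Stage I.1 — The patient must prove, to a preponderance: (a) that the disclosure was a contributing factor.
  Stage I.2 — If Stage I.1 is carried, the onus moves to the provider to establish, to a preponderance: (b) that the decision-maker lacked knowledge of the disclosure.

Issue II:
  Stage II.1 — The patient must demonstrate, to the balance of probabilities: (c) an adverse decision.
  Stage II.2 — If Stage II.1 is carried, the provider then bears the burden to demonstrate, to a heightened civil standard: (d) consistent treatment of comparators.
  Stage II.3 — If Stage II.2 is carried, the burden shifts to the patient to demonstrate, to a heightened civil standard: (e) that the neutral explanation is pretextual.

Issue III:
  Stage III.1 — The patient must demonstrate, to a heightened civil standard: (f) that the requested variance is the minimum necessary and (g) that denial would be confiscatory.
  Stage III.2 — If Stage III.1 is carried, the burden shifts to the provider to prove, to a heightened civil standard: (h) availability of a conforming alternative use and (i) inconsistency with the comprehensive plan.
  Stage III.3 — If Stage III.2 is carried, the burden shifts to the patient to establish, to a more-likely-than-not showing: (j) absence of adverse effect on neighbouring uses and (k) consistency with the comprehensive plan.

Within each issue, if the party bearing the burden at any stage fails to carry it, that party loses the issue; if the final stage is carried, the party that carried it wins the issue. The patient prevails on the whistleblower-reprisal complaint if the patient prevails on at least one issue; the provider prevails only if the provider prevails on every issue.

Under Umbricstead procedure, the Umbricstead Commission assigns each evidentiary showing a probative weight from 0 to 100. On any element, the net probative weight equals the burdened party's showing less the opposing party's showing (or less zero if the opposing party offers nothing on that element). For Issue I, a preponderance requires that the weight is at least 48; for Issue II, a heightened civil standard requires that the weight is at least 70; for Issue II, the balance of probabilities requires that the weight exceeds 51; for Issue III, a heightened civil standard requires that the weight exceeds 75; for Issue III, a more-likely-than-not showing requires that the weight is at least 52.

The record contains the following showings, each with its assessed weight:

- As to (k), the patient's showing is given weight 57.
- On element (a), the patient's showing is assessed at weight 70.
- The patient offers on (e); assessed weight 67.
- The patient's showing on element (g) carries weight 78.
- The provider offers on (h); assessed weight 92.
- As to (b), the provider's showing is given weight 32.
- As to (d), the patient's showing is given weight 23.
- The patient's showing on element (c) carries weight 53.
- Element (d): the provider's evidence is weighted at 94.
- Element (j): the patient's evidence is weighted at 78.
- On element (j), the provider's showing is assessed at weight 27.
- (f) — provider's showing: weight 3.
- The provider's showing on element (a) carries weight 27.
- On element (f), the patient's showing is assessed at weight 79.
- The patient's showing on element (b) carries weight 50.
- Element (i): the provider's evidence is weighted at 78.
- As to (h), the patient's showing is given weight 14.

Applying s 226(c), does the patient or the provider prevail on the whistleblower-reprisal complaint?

provider

— Issue I —
Stage I.1 — burden on patient; standard: a preponderance (weight is at least 48).
    (a): 70 − 27 = 43 < 48 [not met]
  The patient does not carry Stage I.1.
So the provider prevails on this issue.
— Issue II —
Stage II.1 (patient, the balance of probabilities, weight exceeds 51): (c) 53 > 51 — meets.
  Stage II.1 carried; the burden shifts to the provider.
Stage II.2 (provider, a heightened civil standard, weight is at least 70): (d) net 94−23=71 ≥ 70 — meets.
  The provider carries Stage II.2; the patient now bears the burden.
Stage II.3 (patient, a heightened civil standard, weight is at least 70): (e) 67 < 70 — fails.
  The patient does not carry Stage II.3.
The provider prevails on this issue.
— Issue III —
At Stage III.1 the patient must meet a heightened civil standard (weight exceeds 75): on (f) the weight is 79 less the opposing 3 gives net 76, > 75, so (f) meets the standard; on (g) the weight is 78, which does exceed 75, so (g) meets the standard.
  The patient carries Stage III.1; the provider now bears the burden.
At Stage III.2 the provider must meet a heightened civil standard (weight exceeds 75): on (h) the weight is 92 less the opposing 14 gives net 78, which does exceed 75, so (h) meets the standard; on (i) the weight is 78, which does exceed 75, so (i) meets the standard.
  Stage III.2 is satisfied; the onus moves to the patient.
At Stage III.3 the patient must meet a more-likely-than-not showing (weight is at least 52): on (j) the weight is 78 less the opposing 27 gives net 51, < 52, so (j) does not meet the standard; on (k) the weight is 57, ≥ 52, so (k) meets the standard.
  Stage III.3 not carried; the patient fails its burden.
The provider prevails on this issue.
Per-issue: Issue I → provider; Issue II → provider; Issue III → provider. The patient must prevail on at least one issue; overall, the provider prevails.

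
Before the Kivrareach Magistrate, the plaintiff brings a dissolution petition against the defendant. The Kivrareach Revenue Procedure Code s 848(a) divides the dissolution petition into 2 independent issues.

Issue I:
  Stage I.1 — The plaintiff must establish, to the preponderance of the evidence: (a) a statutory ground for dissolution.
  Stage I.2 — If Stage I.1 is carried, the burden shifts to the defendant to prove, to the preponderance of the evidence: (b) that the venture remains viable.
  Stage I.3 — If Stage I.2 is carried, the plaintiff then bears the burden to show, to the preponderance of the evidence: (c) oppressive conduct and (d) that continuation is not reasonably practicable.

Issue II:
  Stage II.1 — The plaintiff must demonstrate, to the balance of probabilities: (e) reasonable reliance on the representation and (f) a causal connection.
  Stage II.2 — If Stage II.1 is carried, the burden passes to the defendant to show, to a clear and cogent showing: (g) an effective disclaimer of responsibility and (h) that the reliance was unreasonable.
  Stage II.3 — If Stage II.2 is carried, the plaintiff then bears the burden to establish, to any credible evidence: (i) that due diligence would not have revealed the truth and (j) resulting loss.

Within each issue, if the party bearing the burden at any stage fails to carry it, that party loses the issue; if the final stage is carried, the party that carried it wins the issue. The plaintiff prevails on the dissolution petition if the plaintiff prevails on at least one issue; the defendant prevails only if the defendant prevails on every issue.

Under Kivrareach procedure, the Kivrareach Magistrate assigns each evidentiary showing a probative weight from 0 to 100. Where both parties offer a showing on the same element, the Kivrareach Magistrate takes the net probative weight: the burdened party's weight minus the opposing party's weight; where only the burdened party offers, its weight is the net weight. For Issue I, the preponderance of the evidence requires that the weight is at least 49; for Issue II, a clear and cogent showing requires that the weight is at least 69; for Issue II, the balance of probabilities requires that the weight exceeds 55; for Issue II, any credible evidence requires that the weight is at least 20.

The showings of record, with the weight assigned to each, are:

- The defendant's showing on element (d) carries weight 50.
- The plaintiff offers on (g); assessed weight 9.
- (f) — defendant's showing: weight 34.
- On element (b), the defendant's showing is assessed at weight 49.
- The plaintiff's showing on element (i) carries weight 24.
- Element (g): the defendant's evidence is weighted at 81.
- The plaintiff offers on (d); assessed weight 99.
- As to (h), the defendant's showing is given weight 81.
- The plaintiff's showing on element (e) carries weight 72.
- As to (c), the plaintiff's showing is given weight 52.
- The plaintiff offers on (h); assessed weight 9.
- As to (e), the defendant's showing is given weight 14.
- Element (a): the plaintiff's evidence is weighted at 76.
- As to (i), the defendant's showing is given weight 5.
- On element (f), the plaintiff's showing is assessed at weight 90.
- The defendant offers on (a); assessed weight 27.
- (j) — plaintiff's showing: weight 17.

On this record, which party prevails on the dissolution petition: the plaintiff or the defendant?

plaintiff

— Issue I —
Stage I.1 (plaintiff, the preponderance of the evidence, weight is at least 49): (a) net 76−27=49 ≥ 49 — meets.
  The plaintiff carries Stage I.1; the defendant now bears the burden.
Stage I.2 (defendant, the preponderance of the evidence, weight is at least 49): (b) 49 ≥ 49 — meets.
  The defendant carries Stage I.2; the plaintiff now bears the burden.
Stage I.3 (plaintiff, the preponderance of the evidence, weight is at least 49): (c) 52 ≥ 49 — meets; (d) net 99−50=49 ≥ 49 — meets.
  The plaintiff carries the last stage.
With every stage satisfied, the plaintiff prevails on this issue.
— Issue II —
Stage II.1 (plaintiff, the balance of probabilities, weight exceeds 55): (e) net 72−14=58 > 55 — meets; (f) net 90−34=56 > 55 — meets.
  Stage II.1 carried; the burden shifts to the defendant.
Stage II.2 (defendant, a clear and cogent showing, weight is at least 69): (g) net 81−9=72 ≥ 69 — meets; (h) net 81−9=72 ≥ 69 — meets.
  Stage II.2 is satisfied; the onus moves to the plaintiff.
Stage II.3 (plaintiff, any credible evidence, weight is at least 20): (i) net 24−5=19 < 20 — fails; (j) 17 < 20 — fails.
  Stage II.3 not carried; the plaintiff fails its burden.
The defendant prevails on this issue.
Per-issue: Issue I → plaintiff; Issue II → defendant. The plaintiff must prevail on at least one issue; overall, the plaintiff prevails.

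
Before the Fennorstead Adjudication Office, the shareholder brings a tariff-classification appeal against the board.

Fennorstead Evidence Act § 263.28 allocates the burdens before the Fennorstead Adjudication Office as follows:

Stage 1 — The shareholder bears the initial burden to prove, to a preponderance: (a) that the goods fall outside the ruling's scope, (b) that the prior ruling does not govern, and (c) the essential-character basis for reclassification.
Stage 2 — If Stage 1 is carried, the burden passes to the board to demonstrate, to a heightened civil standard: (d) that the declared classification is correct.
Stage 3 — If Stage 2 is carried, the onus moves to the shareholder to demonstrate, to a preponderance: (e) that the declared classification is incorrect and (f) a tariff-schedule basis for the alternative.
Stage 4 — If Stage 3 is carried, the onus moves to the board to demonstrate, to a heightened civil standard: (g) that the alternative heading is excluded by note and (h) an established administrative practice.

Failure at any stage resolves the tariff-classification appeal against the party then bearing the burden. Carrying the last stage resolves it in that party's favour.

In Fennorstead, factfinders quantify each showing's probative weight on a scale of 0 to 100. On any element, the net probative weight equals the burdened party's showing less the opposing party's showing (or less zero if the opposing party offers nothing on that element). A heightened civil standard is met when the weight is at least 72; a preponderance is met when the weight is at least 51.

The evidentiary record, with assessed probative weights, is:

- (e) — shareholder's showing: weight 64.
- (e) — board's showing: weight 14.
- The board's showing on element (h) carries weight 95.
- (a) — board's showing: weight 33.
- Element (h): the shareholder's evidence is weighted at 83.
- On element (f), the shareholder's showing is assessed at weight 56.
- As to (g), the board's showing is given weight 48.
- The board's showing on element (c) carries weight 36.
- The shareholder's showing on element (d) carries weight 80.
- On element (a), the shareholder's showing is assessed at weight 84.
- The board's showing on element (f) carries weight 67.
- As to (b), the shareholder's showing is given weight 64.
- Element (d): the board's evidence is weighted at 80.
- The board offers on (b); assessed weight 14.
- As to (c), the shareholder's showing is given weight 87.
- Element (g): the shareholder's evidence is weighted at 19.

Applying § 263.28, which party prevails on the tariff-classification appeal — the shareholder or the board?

board

At Stage 1 the shareholder must meet a preponderance (weight is at least 51): on (a) the weight is 84 less the opposing 33 gives net 51, which does reach 51, so (a) meets the standard; on (b) the weight is 64 less the opposing 14 gives net 50, which does not reach 51, so (b) does not meet the standard; on (c) the weight is 87 less the opposing 36 gives net 51, which does reach 51, so (c) meets the standard.
  Stage 1 not carried; the shareholder fails its burden.
The board prevails.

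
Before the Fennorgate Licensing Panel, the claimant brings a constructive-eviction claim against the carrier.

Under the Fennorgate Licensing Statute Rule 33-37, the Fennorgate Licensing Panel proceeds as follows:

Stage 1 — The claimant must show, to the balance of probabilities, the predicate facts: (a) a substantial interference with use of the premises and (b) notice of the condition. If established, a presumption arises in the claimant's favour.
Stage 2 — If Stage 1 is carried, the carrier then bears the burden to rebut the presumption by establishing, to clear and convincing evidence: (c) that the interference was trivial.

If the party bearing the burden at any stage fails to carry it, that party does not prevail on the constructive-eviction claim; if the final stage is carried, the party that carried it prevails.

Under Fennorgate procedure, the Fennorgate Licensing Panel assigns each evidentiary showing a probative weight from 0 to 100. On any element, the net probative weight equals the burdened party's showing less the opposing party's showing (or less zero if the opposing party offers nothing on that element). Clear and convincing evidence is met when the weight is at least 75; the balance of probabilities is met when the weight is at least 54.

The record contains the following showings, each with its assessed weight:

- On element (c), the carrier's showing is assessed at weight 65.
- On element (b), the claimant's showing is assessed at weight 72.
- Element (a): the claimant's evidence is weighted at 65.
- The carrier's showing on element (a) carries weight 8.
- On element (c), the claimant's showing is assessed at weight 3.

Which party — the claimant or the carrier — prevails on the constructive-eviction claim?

claimant

Stage 1 (claimant, the balance of probabilities, weight is at least 54): (a) net 65−8=57 ≥ 54 — meets; (b) 72 ≥ 54 — meets.
  Stage 1 carried; the burden shifts to the carrier.
Stage 2 (carrier, clear and convincing evidence, weight is at least 75): (c) net 65−3=62 < 75 — fails.
  Not every element is met, so the carrier fails to carry Stage 2.
So the claimant prevails.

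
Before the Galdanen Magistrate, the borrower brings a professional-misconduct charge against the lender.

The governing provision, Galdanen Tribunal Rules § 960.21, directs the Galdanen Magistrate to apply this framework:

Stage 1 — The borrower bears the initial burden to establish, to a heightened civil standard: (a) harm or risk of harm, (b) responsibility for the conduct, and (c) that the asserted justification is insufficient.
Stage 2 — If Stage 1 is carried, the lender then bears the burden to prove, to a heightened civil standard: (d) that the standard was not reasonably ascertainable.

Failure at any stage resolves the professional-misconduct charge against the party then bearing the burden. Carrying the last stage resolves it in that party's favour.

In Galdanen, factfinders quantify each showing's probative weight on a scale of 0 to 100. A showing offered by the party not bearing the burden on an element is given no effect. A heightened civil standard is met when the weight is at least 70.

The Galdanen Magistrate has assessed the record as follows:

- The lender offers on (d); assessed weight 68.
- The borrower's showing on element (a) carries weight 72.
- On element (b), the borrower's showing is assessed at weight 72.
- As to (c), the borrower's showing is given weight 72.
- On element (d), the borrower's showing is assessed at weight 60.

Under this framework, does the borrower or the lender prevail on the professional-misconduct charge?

At Stage 1 the borrower must meet a heightened civil standard (weight is at least 70): on (a) the weight is 72, which does reach 70, so (a) meets the standard; on (b) the weight is 72, ≥ 70, so (b) meets the standard; on (c) the weight is 72, which does reach 70, so (c) meets the standard.
  The borrower carries Stage 1; the lender now bears the burden.
At Stage 2 the lender must meet a heightened civil standard (weight is at least 70): on (d) the weight is 68 (the borrower's 60 is given no effect), < 70, so (d) does not meet the standard.
  The lender does not carry Stage 2.
The borrower prevails.

borrower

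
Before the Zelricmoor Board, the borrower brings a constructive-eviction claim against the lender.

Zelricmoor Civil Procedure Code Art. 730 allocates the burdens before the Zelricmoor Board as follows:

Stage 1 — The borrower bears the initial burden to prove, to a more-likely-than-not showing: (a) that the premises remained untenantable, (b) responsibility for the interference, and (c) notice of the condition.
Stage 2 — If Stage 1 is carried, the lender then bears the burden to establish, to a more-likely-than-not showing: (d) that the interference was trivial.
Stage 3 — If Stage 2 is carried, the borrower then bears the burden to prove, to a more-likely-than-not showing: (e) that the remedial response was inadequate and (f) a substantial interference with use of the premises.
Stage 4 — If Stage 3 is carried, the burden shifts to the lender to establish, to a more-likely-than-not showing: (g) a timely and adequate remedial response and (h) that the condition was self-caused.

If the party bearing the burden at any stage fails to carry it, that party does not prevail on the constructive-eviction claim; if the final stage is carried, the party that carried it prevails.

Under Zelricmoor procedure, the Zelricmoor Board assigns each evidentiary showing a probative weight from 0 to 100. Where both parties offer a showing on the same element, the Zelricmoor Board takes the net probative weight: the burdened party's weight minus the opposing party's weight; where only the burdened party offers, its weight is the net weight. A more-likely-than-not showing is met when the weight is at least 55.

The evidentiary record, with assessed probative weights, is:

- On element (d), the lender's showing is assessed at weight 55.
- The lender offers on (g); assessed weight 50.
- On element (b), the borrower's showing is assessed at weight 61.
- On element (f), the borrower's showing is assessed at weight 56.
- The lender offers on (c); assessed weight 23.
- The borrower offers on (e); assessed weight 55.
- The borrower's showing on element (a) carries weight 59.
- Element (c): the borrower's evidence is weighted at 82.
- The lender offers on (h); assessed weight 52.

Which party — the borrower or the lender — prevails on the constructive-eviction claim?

borrower

Stage 1 (borrower, a more-likely-than-not showing, weight is at least 55): (a) 59 ≥ 55 — meets; (b) 61 ≥ 55 — meets; (c) net 82−23=59 ≥ 55 — meets.
  The borrower carries Stage 1; the lender now bears the burden.
Stage 2 (lender, a more-likely-than-not showing, weight is at least 55): (d) 55 ≥ 55 — meets.
  Stage 2 carried; the burden shifts to the borrower.
Stage 3 (borrower, a more-likely-than-not showing, weight is at least 55): (e) 55 ≥ 55 — meets; (f) 56 ≥ 55 — meets.
  Stage 3 is satisfied; the onus moves to the lender.
Stage 4 (lender, a more-likely-than-not showing, weight is at least 55): (g) 50 < 55 — fails; (h) 52 < 55 — fails.
  Not every element is met, so the lender fails to carry Stage 4.
The borrower prevails.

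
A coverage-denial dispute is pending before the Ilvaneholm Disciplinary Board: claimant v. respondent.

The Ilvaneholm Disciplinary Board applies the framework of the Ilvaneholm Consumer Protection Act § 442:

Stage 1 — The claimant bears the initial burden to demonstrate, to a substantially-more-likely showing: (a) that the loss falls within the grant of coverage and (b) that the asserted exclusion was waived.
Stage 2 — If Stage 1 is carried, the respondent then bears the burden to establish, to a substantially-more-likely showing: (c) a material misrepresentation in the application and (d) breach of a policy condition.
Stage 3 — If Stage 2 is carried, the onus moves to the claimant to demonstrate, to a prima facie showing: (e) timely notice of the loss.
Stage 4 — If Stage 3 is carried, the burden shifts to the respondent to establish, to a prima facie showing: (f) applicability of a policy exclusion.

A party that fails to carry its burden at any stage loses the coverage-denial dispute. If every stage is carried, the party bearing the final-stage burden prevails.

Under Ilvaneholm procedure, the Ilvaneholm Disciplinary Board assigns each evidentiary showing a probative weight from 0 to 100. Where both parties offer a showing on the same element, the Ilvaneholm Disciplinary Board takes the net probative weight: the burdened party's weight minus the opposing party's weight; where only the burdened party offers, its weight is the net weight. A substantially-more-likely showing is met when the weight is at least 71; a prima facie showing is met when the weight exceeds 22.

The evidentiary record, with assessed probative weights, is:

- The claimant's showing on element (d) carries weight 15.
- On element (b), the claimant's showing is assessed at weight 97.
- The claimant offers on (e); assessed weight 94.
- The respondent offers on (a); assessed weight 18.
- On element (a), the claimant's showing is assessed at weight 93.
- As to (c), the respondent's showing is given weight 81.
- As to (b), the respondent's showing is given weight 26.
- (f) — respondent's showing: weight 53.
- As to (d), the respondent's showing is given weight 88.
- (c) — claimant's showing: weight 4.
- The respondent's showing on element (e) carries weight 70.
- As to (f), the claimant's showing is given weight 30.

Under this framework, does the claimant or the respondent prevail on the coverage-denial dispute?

respondent

At Stage 1 the claimant must meet a substantially-more-likely showing (weight is at least 71): on (a) the weight is 93 less the opposing 18 gives net 75, which does reach 71, so (a) meets the standard; on (b) the weight is 97 less the opposing 26 gives net 71, which does reach 71, so (b) meets the standard.
  All elements met. The burden passes to the respondent.
At Stage 2 the respondent must meet a substantially-more-likely showing (weight is at least 71): on (c) the weight is 81 less the opposing 4 gives net 77, which does reach 71, so (c) meets the standard; on (d) the weight is 88 less the opposing 15 gives net 73, which does reach 71, so (d) meets the standard.
  All elements met. The burden passes to the claimant.
At Stage 3 the claimant must meet a prima facie showing (weight exceeds 22): on (e) the weight is 94 less the opposing 70 gives net 24, which does exceed 22, so (e) meets the standard.
  Stage 3 carried; the burden shifts to the respondent.
At Stage 4 the respondent must meet a prima facie showing (weight exceeds 22): on (f) the weight is 53 less the opposing 30 gives net 23, which does exceed 22, so (f) meets the standard.
  All elements met at the final stage.
Every stage carried; the respondent prevails.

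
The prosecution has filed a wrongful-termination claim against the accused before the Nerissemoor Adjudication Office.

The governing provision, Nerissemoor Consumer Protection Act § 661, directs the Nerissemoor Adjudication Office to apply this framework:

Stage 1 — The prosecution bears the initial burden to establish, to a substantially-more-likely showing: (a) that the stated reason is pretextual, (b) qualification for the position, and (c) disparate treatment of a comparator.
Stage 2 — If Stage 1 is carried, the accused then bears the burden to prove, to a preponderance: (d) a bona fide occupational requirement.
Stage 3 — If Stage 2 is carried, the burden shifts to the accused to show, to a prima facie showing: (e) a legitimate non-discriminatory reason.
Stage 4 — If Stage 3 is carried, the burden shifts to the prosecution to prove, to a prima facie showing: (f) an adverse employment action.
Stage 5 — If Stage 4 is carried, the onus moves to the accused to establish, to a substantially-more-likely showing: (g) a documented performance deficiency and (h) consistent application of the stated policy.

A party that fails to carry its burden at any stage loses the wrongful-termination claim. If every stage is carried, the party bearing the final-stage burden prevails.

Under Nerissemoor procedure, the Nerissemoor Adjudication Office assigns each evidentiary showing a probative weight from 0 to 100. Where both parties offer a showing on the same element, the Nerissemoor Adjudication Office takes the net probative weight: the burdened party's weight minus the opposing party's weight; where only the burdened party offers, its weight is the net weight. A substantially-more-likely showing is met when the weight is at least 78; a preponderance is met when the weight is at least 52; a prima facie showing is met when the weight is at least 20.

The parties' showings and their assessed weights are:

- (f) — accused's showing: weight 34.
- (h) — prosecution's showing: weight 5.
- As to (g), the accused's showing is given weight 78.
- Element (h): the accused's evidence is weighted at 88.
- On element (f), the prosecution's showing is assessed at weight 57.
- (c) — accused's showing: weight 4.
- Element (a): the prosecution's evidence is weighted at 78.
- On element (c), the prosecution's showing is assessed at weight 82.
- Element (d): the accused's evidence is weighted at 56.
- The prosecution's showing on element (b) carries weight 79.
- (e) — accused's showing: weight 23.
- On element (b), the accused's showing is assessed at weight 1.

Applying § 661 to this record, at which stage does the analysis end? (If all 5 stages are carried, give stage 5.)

At Stage 1 the prosecution must meet a substantially-more-likely showing (weight is at least 78): on (a) the weight is 78, ≥ 78, so (a) meets the standard; on (b) the weight is 79 less the opposing 1 gives net 78, which does reach 78, so (b) meets the standard; on (c) the weight is 82 less the opposing 4 gives net 78, ≥ 78, so (c) meets the standard.
  Stage 1 is satisfied; the onus moves to the accused.
At Stage 2 the accused must meet a preponderance (weight is at least 52): on (d) the weight is 56, ≥ 52, so (d) meets the standard.
  Stage 2 carried; the burden remains with the accused.
At Stage 3 the accused must meet a prima facie showing (weight is at least 20): on (e) the weight is 23, ≥ 20, so (e) meets the standard.
  Stage 3 carried; the burden shifts to the prosecution.
At Stage 4 the prosecution must meet a prima facie showing (weight is at least 20): on (f) the weight is 57 less the opposing 34 gives net 23, ≥ 20, so (f) meets the standard.
  The prosecution carries Stage 4; the accused now bears the burden.
At Stage 5 the accused must meet a substantially-more-likely showing (weight is at least 78): on (g) the weight is 78, which does reach 78, so (g) meets the standard; on (h) the weight is 88 less the opposing 5 gives net 83, which does reach 78, so (h) meets the standard.
  The accused carries the last stage.
Every stage carried; the accused prevails.

stage 5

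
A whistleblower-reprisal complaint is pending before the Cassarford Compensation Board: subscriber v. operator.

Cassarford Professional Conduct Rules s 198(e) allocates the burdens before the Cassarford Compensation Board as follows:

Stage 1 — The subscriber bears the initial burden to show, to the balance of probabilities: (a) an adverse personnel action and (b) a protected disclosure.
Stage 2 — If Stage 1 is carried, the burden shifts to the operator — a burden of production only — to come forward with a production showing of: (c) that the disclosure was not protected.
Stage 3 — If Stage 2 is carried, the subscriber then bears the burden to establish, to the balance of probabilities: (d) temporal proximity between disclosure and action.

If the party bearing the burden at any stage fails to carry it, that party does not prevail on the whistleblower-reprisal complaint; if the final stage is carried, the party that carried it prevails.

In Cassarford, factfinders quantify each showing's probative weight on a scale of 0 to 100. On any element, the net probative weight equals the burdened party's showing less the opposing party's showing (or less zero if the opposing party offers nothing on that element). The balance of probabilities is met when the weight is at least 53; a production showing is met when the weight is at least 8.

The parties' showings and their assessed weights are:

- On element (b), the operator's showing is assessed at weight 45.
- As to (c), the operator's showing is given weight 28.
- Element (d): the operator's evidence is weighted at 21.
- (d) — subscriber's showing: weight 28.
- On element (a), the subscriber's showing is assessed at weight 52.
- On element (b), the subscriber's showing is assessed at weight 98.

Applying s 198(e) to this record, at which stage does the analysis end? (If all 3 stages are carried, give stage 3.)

Stage 1 — burden on subscriber; standard: the balance of probabilities (weight is at least 53).
    (a): 52 < 53 [not met]
    (b): 98 − 45 = 53 ≥ 53 [met]
  Not every element is met, so the subscriber fails to carry Stage 1.
So the operator prevails.

stage 1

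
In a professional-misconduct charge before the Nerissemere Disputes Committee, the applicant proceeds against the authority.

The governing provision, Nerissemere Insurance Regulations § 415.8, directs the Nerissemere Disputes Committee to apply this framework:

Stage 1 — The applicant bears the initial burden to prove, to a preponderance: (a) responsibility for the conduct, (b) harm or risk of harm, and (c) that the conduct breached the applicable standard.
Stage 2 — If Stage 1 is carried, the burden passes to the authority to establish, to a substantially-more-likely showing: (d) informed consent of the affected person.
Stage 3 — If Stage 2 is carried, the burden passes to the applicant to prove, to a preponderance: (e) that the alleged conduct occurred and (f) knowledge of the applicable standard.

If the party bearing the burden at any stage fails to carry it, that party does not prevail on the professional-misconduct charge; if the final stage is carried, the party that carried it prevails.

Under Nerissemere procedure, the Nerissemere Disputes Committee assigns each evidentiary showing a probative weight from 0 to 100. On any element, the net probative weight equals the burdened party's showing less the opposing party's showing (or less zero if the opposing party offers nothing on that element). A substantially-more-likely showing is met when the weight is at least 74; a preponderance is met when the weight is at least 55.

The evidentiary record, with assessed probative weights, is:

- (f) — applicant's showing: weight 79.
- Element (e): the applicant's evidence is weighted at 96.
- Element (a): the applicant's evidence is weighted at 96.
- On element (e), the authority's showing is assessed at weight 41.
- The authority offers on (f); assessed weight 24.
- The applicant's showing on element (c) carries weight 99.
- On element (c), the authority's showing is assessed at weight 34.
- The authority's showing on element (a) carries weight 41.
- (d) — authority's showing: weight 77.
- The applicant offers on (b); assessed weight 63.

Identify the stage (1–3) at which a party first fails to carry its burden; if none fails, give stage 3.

Stage 1 (applicant, a preponderance, weight is at least 55): (a) net 96−41=55 ≥ 55 — meets; (b) 63 ≥ 55 — meets; (c) net 99−34=65 ≥ 55 — meets.
  The applicant carries Stage 1; the authority now bears the burden.
Stage 2 (authority, a substantially-more-likely showing, weight is at least 74): (d) 77 ≥ 74 — meets.
  The authority carries Stage 2; the applicant now bears the burden.
Stage 3 (applicant, a preponderance, weight is at least 55): (e) net 96−41=55 ≥ 55 — meets; (f) net 79−24=55 ≥ 55 — meets.
  Stage 3 carried; the final stage is satisfied.
All stages carried — the applicant prevails.

stage 3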